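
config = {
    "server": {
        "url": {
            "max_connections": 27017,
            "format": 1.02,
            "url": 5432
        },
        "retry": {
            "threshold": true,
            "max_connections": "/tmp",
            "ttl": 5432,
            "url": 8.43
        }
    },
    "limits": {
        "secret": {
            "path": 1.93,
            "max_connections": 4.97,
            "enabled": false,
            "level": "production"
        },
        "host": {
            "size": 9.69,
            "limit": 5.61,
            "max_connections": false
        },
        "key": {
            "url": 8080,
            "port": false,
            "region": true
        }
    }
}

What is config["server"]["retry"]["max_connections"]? "/tmp"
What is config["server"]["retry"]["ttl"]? 5432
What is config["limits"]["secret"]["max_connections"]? 4.97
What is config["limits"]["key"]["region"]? True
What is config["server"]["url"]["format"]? 1.02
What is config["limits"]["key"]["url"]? 8080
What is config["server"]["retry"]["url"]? 8.43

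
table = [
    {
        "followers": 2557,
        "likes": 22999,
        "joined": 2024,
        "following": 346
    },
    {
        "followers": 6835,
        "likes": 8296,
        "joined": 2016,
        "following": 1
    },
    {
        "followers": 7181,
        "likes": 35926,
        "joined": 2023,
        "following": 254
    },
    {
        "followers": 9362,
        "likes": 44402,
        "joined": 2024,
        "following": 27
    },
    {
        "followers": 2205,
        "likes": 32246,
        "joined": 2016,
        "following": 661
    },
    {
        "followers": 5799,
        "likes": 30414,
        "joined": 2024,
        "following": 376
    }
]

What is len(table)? 6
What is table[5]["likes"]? 30414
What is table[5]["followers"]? 5799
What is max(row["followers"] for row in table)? 9362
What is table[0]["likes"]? 22999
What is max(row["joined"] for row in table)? 2024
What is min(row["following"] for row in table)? 1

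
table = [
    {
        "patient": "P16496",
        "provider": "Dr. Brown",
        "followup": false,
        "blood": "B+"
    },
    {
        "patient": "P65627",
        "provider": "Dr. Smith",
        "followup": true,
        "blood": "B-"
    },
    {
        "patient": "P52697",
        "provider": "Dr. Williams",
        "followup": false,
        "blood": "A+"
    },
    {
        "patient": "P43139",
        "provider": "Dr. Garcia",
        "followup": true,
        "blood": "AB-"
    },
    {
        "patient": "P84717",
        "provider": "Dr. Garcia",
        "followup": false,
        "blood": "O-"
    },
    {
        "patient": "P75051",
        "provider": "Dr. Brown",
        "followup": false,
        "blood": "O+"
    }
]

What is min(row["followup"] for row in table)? False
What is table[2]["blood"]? "A+"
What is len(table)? 6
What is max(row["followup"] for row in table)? True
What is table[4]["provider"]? "Dr. Garcia"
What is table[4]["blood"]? "O-"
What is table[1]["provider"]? "Dr. Smith"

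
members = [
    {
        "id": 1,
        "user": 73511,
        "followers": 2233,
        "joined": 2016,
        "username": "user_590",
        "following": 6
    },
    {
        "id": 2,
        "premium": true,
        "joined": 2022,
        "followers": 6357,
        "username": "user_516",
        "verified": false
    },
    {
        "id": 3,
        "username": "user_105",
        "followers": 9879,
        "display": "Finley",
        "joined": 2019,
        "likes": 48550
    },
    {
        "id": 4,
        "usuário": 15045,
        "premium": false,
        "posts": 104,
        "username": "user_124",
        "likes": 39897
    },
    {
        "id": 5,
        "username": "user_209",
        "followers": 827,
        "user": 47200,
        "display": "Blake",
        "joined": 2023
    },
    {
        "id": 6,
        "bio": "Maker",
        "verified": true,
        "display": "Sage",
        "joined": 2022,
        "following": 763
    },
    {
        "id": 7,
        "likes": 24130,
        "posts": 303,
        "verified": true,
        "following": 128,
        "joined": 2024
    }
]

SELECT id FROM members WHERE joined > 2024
[]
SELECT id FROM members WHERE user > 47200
[1]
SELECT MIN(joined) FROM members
2016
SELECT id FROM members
[1, 2, 3, 4, 5, 6, 7]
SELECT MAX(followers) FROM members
9879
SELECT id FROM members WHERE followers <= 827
[5]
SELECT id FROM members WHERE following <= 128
[1, 7]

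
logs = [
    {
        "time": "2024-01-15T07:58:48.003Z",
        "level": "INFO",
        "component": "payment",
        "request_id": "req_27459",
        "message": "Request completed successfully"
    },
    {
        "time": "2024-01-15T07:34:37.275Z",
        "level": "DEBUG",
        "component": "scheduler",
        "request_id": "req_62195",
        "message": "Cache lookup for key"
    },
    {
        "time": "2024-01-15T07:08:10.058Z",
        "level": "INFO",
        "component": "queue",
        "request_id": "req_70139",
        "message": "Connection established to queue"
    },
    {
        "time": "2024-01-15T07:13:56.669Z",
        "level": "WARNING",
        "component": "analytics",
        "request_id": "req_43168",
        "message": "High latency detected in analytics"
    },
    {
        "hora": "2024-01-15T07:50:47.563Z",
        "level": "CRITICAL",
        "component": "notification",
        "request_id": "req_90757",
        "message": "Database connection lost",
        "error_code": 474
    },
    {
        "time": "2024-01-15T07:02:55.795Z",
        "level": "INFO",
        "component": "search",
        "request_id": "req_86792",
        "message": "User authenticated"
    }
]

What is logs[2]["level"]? "INFO"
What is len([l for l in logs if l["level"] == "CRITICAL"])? 1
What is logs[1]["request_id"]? "req_62195"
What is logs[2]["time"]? "2024-01-15T07:08:10.058Z"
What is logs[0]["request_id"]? "req_27459"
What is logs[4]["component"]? "notification"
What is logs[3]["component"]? "analytics"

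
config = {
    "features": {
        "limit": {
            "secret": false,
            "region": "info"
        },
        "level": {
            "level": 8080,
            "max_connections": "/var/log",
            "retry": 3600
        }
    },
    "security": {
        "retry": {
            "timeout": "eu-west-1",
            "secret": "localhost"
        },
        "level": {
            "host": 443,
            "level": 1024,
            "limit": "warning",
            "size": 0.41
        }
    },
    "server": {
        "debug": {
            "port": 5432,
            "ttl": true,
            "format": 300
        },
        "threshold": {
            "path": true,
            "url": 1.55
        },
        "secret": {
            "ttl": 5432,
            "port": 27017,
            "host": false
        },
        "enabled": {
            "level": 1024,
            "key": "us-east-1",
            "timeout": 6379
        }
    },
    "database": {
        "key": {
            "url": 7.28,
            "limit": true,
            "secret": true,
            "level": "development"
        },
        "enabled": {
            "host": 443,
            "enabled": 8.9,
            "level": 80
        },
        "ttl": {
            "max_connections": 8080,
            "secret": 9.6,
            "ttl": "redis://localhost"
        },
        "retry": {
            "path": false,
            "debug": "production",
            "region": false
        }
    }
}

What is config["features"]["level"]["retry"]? 3600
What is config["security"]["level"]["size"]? 0.41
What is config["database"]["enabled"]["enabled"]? 8.9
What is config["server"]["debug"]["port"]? 5432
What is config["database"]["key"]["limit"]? True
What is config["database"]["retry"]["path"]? False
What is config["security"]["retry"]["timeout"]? "eu-west-1"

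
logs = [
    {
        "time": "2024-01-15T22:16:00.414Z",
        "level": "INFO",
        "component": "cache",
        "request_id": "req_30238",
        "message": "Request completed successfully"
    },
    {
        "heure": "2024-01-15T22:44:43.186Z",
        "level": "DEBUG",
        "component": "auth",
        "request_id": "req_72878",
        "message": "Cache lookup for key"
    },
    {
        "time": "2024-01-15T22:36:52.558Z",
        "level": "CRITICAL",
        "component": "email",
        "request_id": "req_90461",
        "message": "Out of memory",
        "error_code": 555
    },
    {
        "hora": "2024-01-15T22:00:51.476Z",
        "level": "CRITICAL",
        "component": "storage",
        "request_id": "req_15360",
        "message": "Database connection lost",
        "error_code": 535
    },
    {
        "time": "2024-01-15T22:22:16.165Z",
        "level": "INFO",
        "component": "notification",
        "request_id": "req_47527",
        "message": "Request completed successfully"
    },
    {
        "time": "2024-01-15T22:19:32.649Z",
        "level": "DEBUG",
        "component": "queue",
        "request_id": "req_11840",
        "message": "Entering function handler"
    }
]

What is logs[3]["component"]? "storage"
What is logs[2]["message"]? "Out of memory"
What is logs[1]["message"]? "Cache lookup for key"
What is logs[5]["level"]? "DEBUG"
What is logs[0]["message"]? "Request completed successfully"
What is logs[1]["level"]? "DEBUG"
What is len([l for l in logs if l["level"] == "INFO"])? 2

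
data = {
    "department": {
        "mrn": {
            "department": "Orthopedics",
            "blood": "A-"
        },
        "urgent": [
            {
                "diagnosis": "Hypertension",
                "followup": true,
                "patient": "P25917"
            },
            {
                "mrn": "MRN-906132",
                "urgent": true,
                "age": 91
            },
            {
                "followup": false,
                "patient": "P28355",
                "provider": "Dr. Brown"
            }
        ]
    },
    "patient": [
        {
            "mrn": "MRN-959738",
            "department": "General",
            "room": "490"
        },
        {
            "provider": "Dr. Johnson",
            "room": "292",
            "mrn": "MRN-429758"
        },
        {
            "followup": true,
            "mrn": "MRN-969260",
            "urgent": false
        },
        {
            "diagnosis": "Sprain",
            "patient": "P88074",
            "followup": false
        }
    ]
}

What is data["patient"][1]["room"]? "292"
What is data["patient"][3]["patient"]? "P88074"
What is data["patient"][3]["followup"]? False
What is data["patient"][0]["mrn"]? "MRN-959738"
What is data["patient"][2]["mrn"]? "MRN-969260"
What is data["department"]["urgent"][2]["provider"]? "Dr. Brown"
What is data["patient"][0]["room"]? "490"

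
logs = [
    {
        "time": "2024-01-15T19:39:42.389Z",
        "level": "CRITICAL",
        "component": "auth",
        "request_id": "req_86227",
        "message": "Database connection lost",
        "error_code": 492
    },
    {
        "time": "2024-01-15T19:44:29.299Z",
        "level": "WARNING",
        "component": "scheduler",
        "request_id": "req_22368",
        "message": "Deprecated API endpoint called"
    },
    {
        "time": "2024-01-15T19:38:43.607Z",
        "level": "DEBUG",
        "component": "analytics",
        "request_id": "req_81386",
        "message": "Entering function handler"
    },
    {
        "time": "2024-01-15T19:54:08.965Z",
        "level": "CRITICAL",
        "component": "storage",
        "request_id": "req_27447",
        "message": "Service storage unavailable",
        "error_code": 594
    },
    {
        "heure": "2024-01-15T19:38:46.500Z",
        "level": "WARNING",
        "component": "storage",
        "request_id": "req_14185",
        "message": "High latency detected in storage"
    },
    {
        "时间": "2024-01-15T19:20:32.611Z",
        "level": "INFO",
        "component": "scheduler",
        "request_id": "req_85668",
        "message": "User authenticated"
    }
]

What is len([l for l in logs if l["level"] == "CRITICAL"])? 2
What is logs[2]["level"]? "DEBUG"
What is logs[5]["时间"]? "2024-01-15T19:20:32.611Z"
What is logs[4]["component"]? "storage"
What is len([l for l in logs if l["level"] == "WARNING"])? 2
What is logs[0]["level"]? "CRITICAL"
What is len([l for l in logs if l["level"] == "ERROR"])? 0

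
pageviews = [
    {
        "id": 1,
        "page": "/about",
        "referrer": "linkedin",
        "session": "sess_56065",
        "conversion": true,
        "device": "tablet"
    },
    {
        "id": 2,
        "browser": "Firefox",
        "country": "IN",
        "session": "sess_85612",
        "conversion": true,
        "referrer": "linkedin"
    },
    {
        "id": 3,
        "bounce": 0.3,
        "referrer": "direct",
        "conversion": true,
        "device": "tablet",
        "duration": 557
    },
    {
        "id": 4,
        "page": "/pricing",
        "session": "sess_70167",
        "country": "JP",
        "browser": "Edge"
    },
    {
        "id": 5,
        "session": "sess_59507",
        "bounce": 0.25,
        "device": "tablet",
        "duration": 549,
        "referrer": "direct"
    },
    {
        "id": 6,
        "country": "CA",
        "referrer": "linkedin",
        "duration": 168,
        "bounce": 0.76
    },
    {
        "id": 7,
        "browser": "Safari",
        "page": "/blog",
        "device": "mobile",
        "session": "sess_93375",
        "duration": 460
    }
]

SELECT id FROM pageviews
[1, 2, 3, 4, 5, 6, 7]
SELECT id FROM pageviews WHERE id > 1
[2, 3, 4, 5, 6, 7]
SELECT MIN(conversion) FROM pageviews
True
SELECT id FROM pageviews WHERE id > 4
[5, 6, 7]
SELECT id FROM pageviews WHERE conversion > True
[]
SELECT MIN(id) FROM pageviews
1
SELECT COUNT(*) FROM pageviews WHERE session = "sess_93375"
1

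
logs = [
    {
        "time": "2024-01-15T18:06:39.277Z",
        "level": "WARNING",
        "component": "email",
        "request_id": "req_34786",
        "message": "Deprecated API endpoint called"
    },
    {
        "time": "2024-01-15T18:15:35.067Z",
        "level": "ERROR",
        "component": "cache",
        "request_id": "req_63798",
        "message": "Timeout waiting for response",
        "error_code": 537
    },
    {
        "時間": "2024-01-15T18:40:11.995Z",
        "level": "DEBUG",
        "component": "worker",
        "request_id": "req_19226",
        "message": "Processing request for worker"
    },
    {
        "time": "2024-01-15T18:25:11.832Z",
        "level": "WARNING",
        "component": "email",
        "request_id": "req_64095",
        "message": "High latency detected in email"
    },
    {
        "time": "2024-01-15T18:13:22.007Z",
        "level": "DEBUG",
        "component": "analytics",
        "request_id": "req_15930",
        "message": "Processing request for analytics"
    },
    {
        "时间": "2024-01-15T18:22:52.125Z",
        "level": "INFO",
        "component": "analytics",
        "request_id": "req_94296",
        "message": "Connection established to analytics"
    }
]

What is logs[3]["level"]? "WARNING"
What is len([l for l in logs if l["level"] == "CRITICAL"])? 0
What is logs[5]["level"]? "INFO"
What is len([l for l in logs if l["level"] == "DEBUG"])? 2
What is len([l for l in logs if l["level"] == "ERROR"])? 1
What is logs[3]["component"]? "email"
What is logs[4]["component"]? "analytics"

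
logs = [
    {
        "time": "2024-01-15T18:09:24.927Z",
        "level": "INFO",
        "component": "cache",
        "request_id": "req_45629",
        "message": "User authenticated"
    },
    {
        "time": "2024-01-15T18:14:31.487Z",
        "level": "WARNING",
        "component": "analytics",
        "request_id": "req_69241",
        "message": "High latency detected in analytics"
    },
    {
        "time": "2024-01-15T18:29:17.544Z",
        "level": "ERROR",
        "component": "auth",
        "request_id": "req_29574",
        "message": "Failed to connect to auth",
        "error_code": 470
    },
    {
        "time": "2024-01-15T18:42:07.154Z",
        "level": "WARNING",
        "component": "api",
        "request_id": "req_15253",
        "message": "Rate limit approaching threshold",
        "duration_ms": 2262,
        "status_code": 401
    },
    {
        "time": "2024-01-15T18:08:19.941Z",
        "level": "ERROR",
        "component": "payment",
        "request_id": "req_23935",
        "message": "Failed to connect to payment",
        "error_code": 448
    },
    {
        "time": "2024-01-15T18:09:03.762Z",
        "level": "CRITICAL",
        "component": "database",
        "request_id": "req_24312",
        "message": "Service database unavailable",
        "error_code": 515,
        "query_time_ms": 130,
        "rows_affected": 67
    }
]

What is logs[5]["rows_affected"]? 67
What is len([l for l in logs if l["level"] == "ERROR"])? 2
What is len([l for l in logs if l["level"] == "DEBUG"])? 0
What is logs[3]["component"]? "api"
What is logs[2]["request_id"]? "req_29574"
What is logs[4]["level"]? "ERROR"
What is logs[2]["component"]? "auth"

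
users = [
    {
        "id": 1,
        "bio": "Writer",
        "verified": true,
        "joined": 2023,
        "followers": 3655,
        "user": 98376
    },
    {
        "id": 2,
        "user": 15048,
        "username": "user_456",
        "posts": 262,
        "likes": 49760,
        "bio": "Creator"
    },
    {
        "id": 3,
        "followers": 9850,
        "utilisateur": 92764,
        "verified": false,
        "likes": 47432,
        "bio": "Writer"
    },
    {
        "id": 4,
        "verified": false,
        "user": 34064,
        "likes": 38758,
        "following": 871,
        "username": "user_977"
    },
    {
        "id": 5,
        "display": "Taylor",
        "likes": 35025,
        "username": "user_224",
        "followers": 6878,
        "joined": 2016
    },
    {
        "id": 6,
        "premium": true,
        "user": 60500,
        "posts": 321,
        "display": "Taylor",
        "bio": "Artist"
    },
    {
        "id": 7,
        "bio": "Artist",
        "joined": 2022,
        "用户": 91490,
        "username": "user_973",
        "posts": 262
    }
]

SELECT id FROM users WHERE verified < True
[3, 4]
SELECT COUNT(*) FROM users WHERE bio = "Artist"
2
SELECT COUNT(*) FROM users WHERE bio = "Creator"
1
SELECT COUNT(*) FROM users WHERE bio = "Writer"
2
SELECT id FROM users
[1, 2, 3, 4, 5, 6, 7]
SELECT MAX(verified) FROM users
True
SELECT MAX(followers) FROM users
9850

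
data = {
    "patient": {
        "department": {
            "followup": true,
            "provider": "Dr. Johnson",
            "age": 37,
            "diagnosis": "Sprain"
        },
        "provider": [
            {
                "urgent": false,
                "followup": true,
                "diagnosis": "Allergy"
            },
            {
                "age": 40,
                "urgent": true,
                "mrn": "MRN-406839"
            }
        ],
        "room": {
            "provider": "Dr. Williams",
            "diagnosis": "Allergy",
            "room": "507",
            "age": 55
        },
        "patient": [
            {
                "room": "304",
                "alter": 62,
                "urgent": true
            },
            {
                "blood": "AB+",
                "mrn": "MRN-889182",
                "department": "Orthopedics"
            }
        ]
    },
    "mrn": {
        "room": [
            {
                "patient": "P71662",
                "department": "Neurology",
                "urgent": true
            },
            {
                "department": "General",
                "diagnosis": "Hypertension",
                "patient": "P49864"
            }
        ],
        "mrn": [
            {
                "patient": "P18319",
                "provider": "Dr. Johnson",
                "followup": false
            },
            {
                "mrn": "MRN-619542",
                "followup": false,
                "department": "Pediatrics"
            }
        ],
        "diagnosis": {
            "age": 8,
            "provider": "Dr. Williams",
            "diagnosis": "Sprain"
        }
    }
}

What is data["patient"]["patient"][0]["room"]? "304"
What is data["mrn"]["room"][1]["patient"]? "P49864"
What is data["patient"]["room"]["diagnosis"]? "Allergy"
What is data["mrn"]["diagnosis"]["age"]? 8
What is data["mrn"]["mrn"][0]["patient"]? "P18319"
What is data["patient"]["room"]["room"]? "507"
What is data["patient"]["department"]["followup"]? True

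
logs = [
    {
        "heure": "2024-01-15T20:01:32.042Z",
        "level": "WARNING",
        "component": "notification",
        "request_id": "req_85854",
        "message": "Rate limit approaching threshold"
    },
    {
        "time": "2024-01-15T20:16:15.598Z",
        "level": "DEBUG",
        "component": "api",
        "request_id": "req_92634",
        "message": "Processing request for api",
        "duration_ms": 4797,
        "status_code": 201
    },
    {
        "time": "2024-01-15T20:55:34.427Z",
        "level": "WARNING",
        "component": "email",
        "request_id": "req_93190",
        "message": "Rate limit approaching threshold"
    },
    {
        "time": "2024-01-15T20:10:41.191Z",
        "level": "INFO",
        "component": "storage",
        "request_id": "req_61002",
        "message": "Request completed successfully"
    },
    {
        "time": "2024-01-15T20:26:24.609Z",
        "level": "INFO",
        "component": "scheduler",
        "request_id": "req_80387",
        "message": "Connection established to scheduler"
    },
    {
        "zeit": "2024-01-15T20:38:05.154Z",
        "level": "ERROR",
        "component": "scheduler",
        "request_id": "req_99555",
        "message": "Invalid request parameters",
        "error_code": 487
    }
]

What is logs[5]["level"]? "ERROR"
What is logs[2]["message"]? "Rate limit approaching threshold"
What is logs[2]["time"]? "2024-01-15T20:55:34.427Z"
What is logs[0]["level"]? "WARNING"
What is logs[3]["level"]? "INFO"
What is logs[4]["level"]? "INFO"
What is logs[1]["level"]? "DEBUG"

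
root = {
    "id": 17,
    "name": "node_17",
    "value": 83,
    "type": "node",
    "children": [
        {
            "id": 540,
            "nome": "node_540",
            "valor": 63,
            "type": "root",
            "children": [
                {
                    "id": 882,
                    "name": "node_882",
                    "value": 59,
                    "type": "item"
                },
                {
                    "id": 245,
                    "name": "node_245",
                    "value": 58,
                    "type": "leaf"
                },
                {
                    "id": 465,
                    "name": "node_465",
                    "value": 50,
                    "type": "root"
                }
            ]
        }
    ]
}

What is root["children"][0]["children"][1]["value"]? 58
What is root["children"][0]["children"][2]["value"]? 50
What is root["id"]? 17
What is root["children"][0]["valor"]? 63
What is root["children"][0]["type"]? "root"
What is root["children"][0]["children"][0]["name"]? "node_882"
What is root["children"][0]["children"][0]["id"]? 882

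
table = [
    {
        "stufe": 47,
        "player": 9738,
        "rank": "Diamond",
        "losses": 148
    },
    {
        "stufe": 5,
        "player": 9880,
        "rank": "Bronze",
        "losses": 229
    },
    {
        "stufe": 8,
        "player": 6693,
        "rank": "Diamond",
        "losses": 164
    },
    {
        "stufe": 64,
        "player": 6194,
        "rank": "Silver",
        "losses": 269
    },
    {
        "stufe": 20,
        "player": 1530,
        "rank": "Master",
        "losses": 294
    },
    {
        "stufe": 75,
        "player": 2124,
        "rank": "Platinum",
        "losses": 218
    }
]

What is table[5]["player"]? 2124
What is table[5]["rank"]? "Platinum"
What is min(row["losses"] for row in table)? 148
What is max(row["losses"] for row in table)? 294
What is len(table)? 6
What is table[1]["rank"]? "Bronze"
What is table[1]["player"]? 9880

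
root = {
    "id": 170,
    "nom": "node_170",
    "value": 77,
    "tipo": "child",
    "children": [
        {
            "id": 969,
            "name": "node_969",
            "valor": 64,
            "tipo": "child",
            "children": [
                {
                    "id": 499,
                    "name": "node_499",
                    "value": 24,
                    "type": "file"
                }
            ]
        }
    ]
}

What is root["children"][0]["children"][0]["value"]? 24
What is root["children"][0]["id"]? 969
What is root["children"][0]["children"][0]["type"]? "file"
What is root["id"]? 170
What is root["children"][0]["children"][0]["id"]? 499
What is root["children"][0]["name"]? "node_969"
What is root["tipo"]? "child"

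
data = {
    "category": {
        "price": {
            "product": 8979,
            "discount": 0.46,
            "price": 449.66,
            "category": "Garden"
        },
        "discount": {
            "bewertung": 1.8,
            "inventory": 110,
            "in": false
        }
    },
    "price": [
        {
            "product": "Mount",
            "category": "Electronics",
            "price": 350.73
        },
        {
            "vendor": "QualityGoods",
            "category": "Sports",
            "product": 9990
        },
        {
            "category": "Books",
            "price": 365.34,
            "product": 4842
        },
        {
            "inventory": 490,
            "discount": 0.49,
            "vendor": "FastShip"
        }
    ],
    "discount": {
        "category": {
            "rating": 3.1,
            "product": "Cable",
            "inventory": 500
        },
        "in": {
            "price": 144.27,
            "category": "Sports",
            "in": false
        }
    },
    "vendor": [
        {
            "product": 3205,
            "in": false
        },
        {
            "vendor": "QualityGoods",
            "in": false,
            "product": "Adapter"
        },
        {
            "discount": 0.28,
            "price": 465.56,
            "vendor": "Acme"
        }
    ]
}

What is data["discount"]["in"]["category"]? "Sports"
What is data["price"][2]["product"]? 4842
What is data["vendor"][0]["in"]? False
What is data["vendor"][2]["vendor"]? "Acme"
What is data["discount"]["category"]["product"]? "Cable"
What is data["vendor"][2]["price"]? 465.56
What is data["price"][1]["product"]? 9990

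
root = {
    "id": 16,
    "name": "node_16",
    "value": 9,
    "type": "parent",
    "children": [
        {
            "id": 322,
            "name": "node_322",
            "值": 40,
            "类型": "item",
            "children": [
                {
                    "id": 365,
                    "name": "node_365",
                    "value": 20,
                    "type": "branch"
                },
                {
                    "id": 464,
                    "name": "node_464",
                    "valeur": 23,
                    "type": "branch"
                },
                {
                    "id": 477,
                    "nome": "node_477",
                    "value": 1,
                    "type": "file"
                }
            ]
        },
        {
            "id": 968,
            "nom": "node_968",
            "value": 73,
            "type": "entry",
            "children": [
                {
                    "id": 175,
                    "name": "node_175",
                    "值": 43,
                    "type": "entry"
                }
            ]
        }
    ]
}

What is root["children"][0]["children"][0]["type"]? "branch"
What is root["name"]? "node_16"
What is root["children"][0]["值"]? 40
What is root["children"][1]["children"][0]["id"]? 175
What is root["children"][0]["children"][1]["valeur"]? 23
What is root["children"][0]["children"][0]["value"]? 20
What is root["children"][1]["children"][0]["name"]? "node_175"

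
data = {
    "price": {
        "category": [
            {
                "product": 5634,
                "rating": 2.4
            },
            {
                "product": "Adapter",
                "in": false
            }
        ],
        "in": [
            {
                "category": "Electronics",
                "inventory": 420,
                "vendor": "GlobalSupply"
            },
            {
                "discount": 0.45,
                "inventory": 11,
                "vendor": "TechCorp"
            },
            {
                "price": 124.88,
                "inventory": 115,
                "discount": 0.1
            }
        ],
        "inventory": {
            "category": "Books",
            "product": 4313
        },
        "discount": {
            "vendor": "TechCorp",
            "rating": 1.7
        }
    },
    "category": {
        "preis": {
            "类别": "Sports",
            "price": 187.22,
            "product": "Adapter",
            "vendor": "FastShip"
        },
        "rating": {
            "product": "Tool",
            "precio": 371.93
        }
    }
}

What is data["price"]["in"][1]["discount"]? 0.45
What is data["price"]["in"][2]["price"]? 124.88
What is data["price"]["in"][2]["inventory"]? 115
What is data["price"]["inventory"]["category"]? "Books"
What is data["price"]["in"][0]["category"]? "Electronics"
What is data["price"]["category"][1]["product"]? "Adapter"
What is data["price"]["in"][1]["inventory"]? 11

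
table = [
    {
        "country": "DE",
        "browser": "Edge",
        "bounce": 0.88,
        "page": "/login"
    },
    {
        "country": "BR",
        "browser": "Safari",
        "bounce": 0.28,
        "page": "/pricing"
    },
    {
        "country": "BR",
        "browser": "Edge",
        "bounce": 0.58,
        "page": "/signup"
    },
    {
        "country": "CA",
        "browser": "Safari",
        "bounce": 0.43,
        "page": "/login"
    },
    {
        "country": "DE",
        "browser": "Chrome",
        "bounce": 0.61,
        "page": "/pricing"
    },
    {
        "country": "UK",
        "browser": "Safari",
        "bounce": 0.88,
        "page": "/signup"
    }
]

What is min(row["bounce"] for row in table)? 0.28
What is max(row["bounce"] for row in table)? 0.88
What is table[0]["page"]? "/login"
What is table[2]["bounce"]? 0.58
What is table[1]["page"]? "/pricing"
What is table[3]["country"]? "CA"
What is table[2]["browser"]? "Edge"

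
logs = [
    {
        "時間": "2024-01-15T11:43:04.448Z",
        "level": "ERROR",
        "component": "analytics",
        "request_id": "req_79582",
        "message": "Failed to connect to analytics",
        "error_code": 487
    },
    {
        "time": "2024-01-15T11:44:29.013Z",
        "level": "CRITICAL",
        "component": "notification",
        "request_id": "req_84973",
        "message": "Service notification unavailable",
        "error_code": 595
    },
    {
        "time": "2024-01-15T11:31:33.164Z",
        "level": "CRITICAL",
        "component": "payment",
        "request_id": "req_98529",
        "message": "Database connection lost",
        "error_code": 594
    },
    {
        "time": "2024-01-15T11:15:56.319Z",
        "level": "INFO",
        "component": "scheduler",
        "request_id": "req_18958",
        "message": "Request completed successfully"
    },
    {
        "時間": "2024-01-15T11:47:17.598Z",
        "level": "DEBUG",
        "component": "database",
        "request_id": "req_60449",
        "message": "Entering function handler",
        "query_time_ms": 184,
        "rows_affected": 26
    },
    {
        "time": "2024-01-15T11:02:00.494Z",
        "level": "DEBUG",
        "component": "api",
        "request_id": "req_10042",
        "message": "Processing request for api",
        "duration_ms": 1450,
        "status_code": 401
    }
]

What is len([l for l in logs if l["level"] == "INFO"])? 1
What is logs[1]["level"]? "CRITICAL"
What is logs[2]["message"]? "Database connection lost"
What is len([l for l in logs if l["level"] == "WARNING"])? 0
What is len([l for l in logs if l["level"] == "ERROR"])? 1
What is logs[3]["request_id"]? "req_18958"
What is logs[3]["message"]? "Request completed successfully"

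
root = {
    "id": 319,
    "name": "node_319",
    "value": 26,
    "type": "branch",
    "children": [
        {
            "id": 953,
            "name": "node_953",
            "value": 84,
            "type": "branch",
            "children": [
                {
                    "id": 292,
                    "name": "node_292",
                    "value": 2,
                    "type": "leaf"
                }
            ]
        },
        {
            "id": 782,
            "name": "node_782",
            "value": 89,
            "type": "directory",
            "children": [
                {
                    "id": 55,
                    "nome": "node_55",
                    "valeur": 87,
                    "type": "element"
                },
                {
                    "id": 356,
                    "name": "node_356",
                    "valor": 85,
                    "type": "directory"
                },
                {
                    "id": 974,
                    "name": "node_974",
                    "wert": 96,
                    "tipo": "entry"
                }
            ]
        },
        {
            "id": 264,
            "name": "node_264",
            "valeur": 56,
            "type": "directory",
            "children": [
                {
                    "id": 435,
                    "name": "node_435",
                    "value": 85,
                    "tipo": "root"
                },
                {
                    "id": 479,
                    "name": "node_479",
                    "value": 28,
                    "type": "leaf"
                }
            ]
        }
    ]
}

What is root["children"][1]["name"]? "node_782"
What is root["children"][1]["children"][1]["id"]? 356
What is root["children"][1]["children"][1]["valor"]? 85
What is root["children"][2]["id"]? 264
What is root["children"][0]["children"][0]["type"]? "leaf"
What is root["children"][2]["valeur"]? 56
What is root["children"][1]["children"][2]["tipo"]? "entry"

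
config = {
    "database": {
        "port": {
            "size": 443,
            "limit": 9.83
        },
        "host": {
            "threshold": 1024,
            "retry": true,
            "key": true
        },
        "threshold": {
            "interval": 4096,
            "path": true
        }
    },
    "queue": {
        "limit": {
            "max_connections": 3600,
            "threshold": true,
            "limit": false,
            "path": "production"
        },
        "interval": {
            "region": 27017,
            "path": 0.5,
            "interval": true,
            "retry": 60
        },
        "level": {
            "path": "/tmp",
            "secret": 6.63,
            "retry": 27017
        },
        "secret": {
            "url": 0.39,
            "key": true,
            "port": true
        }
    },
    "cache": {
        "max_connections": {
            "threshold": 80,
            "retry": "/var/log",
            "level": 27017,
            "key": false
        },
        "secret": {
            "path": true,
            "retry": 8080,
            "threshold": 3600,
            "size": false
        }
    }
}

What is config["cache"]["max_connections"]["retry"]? "/var/log"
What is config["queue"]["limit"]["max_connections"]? 3600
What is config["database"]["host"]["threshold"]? 1024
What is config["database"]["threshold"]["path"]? True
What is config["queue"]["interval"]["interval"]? True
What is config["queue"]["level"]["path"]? "/tmp"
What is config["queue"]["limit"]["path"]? "production"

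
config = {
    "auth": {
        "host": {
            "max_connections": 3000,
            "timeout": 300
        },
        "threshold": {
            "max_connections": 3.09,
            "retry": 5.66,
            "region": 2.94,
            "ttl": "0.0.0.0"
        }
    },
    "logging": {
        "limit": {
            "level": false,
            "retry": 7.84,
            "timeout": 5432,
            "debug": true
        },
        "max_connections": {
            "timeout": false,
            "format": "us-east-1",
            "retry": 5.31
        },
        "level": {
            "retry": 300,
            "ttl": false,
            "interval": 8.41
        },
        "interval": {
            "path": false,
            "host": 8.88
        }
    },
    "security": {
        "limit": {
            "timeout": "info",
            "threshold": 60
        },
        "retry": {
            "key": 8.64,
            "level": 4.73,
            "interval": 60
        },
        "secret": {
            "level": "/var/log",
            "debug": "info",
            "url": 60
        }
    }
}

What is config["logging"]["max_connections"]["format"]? "us-east-1"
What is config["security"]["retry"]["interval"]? 60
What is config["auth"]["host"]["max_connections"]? 3000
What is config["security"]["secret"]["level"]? "/var/log"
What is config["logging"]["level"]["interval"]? 8.41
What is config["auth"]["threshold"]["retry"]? 5.66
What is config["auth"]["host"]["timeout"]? 300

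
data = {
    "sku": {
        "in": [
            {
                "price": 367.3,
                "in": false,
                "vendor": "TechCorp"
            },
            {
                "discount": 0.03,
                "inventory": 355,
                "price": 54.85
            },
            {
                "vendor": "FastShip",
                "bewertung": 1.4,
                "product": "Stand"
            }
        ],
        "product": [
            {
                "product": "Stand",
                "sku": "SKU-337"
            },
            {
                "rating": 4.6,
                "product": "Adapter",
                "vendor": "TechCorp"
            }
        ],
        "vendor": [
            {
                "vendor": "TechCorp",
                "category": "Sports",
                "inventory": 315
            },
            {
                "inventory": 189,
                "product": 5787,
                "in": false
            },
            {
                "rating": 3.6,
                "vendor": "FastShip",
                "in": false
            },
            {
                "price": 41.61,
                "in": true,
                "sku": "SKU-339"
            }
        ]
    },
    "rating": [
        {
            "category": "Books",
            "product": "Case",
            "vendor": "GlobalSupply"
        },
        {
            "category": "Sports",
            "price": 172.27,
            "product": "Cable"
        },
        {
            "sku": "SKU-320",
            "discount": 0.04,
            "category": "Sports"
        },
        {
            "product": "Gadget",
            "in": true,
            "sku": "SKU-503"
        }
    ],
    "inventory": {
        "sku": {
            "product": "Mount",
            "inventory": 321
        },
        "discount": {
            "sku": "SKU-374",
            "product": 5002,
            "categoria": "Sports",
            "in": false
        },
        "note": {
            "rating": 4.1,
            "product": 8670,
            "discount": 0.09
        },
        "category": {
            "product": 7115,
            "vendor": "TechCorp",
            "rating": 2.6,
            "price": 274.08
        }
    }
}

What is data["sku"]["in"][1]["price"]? 54.85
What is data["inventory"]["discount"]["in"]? False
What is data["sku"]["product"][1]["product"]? "Adapter"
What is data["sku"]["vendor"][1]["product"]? 5787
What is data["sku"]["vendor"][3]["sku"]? "SKU-339"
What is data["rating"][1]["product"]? "Cable"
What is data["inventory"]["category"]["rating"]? 2.6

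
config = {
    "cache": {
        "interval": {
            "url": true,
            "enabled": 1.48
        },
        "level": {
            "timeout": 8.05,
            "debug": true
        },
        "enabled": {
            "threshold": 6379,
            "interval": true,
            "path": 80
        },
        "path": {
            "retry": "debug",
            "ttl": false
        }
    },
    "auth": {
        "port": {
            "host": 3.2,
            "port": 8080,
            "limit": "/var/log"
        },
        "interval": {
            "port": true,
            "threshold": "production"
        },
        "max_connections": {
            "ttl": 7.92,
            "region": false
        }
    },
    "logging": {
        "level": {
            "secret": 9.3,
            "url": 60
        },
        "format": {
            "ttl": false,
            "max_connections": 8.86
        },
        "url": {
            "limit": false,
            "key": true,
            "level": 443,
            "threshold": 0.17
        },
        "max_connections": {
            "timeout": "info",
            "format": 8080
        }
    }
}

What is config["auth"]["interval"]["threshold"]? "production"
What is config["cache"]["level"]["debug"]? True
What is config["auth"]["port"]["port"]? 8080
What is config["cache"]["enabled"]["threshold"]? 6379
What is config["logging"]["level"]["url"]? 60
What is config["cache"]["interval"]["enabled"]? 1.48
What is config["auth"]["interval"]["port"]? True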